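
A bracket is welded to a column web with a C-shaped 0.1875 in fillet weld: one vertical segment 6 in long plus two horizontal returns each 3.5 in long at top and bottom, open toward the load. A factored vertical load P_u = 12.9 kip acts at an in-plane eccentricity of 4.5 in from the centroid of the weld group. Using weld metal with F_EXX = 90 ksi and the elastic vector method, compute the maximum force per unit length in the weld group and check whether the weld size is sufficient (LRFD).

f_max ≈ 3.07 kip/in; adequate

Total weld length L_w = 13 in. Treat welds as unit-width lines.
Centroid: x̄ = 2×3.5×1.75 / 13 = 0.9423 in from the vertical weld.
Polar moment about centroid: J = I_x + I_y = [6³/12 + 2×3.5×3²] + [6×0.9423² + 2(3.5³/12 + 3.5×0.8077²)] = 98.04 in³.
Direct shear f_v = P/L_w = 12.9 / 13 = 0.9923 kip/in (vertical).
Torsion M = P·e = 12.9 × 4.5 = 58.05 kip·in.
Critical point at (x, y) = (2.558, 3) from centroid. f_tx = M·y/J = 1.776 kip/in; f_ty = M·x/J = 1.514 kip/in.
Resultant f_max = √[f_tx² + (f_v + f_ty)²] = √[1.776² + (0.9923 + 1.514)²] = 3.072 kip/in.
Capacity per unit length: φr_n = 0.75 × 0.6 × 90 × (0.707 × 0.1875) = 5.369 kip/in.
3.072 ≤ 5.369 → adequate.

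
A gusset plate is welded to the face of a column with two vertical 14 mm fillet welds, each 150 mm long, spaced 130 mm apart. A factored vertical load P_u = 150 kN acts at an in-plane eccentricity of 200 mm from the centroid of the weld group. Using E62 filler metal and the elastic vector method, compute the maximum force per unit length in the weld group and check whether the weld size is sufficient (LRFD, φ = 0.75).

f_max ≈ 1990 N/mm; adequate

E62XX → F_EXX = 620 MPa.
Total weld length L_w = 300 mm. Treat welds as unit-width lines.
Polar moment about centroid: J = 2[d³/12 + d(b/2)²] = 2[150³/12 + 150×65²] = 1830000 mm³.
Direct shear f_v = P/L_w = 150×10³ / 300 = 500 N/mm (vertical).
Torsion M = P·e = 150×10³ × 200 = 30000000 N·mm.
Critical point at (x, y) = (65, 75) from centroid. f_tx = M·y/J = 1230 N/mm; f_ty = M·x/J = 1066 N/mm.
Resultant f_max = √[f_tx² + (f_v + f_ty)²] = √[1230² + (500 + 1066)²] = 1991 N/mm.
Capacity per unit length: φr_n = 0.75 × 0.6 × 620 × (0.707 × 14) = 2762 N/mm.
1991 ≤ 2762 → adequate.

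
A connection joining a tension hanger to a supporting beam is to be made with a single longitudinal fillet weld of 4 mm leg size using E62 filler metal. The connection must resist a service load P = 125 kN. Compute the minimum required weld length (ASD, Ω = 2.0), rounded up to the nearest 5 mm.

E62XX → F_EXX = 620 MPa.
Throat t_e = 0.707 × 4 = 2.828 mm.
r_n/Ω = (0.6 × 620 × 2.828) / 2.0 = 526 N/mm = 0.526 kN/mm.
L_req = P / (r_n/Ω) = 125 / 0.526 = 237.6 mm total.
Round up → use L = 240 mm.

L = 240 mm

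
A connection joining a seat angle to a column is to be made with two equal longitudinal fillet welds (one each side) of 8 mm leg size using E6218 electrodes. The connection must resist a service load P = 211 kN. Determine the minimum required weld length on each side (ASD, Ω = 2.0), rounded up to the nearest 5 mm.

L = 105 mm on each side

E62XX → F_EXX = 620 MPa.
Throat t_e = 0.707 × 8 = 5.656 mm.
r_n/Ω = (0.6 × 620 × 5.656) / 2.0 = 1052 N/mm = 1.052 kN/mm.
L_req = P / (r_n/Ω) = 211 / 1.052 = 200.6 mm total.
Per side: 200.6 / 2 = 100.3 mm.
Round up → use L = 105 mm on each side.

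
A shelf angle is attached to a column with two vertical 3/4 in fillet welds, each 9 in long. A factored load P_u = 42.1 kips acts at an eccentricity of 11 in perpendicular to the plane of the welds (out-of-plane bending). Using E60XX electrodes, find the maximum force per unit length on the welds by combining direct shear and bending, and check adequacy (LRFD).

E60XX → F_EXX = 60 ksi.
L_w = 2 × 9 = 18 in; section modulus (unit throat) S = 2 × L²/6 = 27 in².
Direct shear f_v = P/L_w = 42.1/18 = 2.339 kip/in.
Moment M = P × e = 42.1 × 11 = 463.1 kip·in; bending f_b = M/S = 17.15 kip/in.
f_max = √(f_v² + f_b²) = √(2.339² + 17.15²) = 17.31 kip/in.
φr_n = 0.75 × 0.6 × 60 × (0.707 × 0.75) = 14.32 kip/in → NOT adequate.

f_max ≈ 17.3 kip/in; NOT adequate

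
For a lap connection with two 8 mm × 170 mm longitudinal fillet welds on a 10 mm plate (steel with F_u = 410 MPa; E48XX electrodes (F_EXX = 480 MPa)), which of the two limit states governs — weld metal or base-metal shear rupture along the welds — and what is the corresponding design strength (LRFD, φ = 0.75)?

t_e = 0.707 × 8 = 5.656 mm; L = 340 mm.
Weld metal: φR_n = 0.75 × 0.6 × 480 × 5.656 × 340 × 10⁻³ = 415.4 kN.
Base metal (shear rupture): φR_n = 0.75 × 0.6 × 410 × 10 × 340 × 10⁻³ = 627.3 kN.
Governing: weld metal.

φR_n ≈ 415 kN (weld metal governs)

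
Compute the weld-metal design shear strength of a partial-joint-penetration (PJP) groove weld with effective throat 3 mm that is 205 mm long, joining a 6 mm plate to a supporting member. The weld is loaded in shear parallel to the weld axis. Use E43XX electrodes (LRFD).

E43XX → F_EXX = 430 MPa.
Effective throat (given) t_e = 3 mm.
A_we = 3 × 205 = 615 mm².
F_nw = 0.6 F_EXX = 258 MPa.
φR_n = 0.75 × 258 × 615 × 10⁻³ = 119 kN.

φR_n ≈ 119 kN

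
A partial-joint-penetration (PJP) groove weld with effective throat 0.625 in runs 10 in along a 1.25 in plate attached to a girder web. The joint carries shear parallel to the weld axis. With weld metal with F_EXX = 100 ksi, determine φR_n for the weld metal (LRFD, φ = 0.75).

Effective throat (given) t_e = 0.625 in.
A_we = 0.625 × 10 = 6.25 in².
F_nw = 0.6 F_EXX = 60 ksi.
φR_n = 0.75 × 60 × 6.25 = 281.2 kip.

φR_n ≈ 281 kip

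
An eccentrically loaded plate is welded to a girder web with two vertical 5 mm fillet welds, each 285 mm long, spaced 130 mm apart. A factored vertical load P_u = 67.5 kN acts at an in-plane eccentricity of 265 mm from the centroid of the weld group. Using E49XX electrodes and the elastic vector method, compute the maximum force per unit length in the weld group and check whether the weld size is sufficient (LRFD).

f_max ≈ 508 N/mm; adequate

E49XX → F_EXX = 490 MPa.
Total weld length L_w = 570 mm. Treat welds as unit-width lines.
Polar moment about centroid: J = 2[d³/12 + d(b/2)²] = 2[285³/12 + 285×65²] = 6266000 mm³.
Direct shear f_v = P/L_w = 67.5×10³ / 570 = 118.4 N/mm (vertical).
Torsion M = P·e = 67.5×10³ × 265 = 17888000 N·mm.
Critical point at (x, y) = (65, 142.5) from centroid. f_tx = M·y/J = 406.8 N/mm; f_ty = M·x/J = 185.5 N/mm.
Resultant f_max = √[f_tx² + (f_v + f_ty)²] = √[406.8² + (118.4 + 185.5)²] = 507.8 N/mm.
Capacity per unit length: φr_n = 0.75 × 0.6 × 490 × (0.707 × 5) = 779.5 N/mm.
507.8 ≤ 779.5 → adequate.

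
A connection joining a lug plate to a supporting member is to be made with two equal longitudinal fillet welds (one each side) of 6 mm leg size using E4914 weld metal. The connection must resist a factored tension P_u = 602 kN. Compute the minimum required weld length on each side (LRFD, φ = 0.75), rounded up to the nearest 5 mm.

E49XX → F_EXX = 490 MPa.
Throat t_e = 0.707 × 6 = 4.242 mm.
φr_n = 0.75 × 0.6 × 490 × 4.242 × 10⁻³ = 0.9354 kN/mm.
L_req = P_u / φr_n = 602 / 0.9354 = 643.6 mm total.
Per side: 643.6 / 2 = 321.8 mm.
Round up → use L = 325 mm on each side.

L = 325 mm on each side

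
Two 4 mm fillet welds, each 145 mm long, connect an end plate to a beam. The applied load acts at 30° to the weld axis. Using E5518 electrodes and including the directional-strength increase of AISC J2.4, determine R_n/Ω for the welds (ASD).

E55XX → F_EXX = 550 MPa.
t_e = 0.707 × 4 = 2.828 mm; A_we = 2.828 × 290 = 820.1 mm².
Directional factor: 1.0 + 0.5 sin^1.5(30°) = 1.177.
F_nw = 0.6 × 550 × 1.177 = 388.3 MPa.
R_n/Ω = (388.3 × 820.1) / 2.0 × 10⁻³ = 159.2 kN.

R_n/Ω ≈ 159 kN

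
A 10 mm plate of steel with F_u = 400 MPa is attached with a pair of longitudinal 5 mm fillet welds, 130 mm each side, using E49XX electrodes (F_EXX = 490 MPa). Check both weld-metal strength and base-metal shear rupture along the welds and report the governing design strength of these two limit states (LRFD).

t_e = 0.707 × 5 = 3.535 mm; L = 260 mm.
Weld metal: φR_n = 0.75 × 0.6 × 490 × 3.535 × 260 × 10⁻³ = 202.7 kN.
Base metal (shear rupture): φR_n = 0.75 × 0.6 × 400 × 10 × 260 × 10⁻³ = 468 kN.
Governing: weld metal.

φR_n ≈ 203 kN (weld metal governs)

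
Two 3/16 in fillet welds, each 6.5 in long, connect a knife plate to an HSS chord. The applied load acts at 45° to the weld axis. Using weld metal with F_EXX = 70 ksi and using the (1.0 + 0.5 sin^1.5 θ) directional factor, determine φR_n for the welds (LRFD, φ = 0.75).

φR_n ≈ 70.4 kip

t_e = 0.707 × 0.1875 = 0.1326 in; A_we = 0.1326 × 13 = 1.723 in².
Directional factor: 1.0 + 0.5 sin^1.5(45°) = 1.297.
F_nw = 0.6 × 70 × 1.297 = 54.49 ksi.
φR_n = 0.75 × 54.49 × 1.723 = 70.42 kip.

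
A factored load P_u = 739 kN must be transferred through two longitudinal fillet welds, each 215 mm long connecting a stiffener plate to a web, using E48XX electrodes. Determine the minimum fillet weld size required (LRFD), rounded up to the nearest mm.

w = 12 mm

E48XX → F_EXX = 480 MPa.
Total weld length L = 430 mm.
Required throat t_e = P_u / (φ × 0.6 F_EXX × L) = 739 / (0.75 × 0.6 × 480 × 430 × 10⁻³) = 7.957 mm.
Required leg w = t_e / 0.707 = 11.25 mm → use 12 mm.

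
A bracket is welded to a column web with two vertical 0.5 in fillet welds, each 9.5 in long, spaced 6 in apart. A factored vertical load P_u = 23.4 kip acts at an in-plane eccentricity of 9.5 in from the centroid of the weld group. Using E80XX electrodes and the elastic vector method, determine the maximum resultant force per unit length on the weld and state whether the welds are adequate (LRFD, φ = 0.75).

E80XX → F_EXX = 80 ksi.
Total weld length L_w = 19 in. Treat welds as unit-width lines.
Polar moment about centroid: J = 2[d³/12 + d(b/2)²] = 2[9.5³/12 + 9.5×3²] = 313.9 in³.
Direct shear f_v = P/L_w = 23.4 / 19 = 1.232 kip/in (vertical).
Torsion M = P·e = 23.4 × 9.5 = 222.3 kip·in.
Critical point at (x, y) = (3, 4.75) from centroid. f_tx = M·y/J = 3.364 kip/in; f_ty = M·x/J = 2.125 kip/in.
Resultant f_max = √[f_tx² + (f_v + f_ty)²] = √[3.364² + (1.232 + 2.125)²] = 4.752 kip/in.
Capacity per unit length: φr_n = 0.75 × 0.6 × 80 × (0.707 × 0.5) = 12.73 kip/in.
4.752 ≤ 12.73 → adequate.

f_max ≈ 4.75 kip/in; adequate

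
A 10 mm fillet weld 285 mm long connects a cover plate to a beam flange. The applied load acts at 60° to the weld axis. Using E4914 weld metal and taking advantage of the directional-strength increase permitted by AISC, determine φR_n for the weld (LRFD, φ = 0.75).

φR_n ≈ 623 kN

E49XX → F_EXX = 490 MPa.
t_e = 0.707 × 10 = 7.07 mm; A_we = 7.07 × 285 = 2015 mm².
Directional factor: 1.0 + 0.5 sin^1.5(60°) = 1.403.
F_nw = 0.6 × 490 × 1.403 = 412.5 MPa.
φR_n = 0.75 × 412.5 × 2015 × 10⁻³ = 623.3 kN.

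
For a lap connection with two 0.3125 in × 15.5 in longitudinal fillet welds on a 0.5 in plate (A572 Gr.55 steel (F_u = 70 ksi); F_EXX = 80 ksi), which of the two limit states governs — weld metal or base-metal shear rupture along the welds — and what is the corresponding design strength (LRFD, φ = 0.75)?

t_e = 0.707 × 0.3125 = 0.2209 in; L = 31 in.
Weld metal: φR_n = 0.75 × 0.6 × 80 × 0.2209 × 31 = 246.6 kip.
Base metal (shear rupture): φR_n = 0.75 × 0.6 × 70 × 0.5 × 31 = 488.2 kip.
Governing: weld metal.

φR_n ≈ 247 kip (weld metal governs)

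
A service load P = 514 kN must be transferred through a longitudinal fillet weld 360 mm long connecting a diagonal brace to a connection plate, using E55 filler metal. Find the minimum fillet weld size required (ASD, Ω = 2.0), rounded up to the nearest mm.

E55XX → F_EXX = 550 MPa.
Total weld length L = 360 mm.
Required throat t_e = P × Ω / (0.6 F_EXX × L) = 514 × 2.0 / (0.6 × 550 × 360 × 10⁻³) = 8.653 mm.
Required leg w = t_e / 0.707 = 12.24 mm → use 13 mm.

w = 13 mm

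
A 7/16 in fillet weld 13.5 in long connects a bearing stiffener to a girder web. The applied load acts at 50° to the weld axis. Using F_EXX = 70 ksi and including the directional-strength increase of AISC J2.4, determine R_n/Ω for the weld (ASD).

R_n/Ω ≈ 117 kip

t_e = 0.707 × 0.4375 = 0.3093 in; A_we = 0.3093 × 13.5 = 4.176 in².
Directional factor: 1.0 + 0.5 sin^1.5(50°) = 1.335.
F_nw = 0.6 × 70 × 1.335 = 56.08 ksi.
R_n/Ω = (56.08 × 4.176) / 2.0 = 117.1 kip.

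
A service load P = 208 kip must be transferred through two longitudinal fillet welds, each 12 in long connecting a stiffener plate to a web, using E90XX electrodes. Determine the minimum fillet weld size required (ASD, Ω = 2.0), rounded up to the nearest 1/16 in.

E90XX → F_EXX = 90 ksi.
Total weld length L = 24 in.
Required throat t_e = P × Ω / (0.6 F_EXX × L) = 208 × 2.0 / (0.6 × 90 × 24) = 0.321 in.
Required leg w = t_e / 0.707 = 0.454 in → use 1/2 in.

w = 1/2 in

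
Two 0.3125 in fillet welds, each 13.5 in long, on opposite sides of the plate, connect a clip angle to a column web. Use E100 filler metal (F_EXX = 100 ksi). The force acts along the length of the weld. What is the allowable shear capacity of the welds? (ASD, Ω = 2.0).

Effective throat t_e = 0.707 × 0.3125 = 0.2209 in.
Total length L = 27 in; A_we = 0.2209 × 27 = 5.965 in².
F_nw = 0.6 F_EXX = 0.6 × 100 = 60 ksi.
R_n = 60 × 5.965 = 357.9 kips; R_n/Ω = 357.9/2.0 = 179 kips.

R_n/Ω ≈ 179 kips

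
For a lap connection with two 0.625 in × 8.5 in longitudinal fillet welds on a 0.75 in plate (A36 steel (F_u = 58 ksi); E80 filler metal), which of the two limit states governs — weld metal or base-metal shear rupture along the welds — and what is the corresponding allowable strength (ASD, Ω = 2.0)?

R_n/Ω ≈ 180 kip (weld metal governs)

E80XX → F_EXX = 80 ksi.
t_e = 0.707 × 0.625 = 0.4419 in; L = 17 in.
Weld metal: R_n/Ω = (1/2.0) × 0.6 × 80 × 0.4419 × 17 = 180.3 kip.
Base metal (shear rupture): R_n/Ω = (1/2.0) × 0.6 × 58 × 0.75 × 17 = 221.8 kip.
Governing: weld metal.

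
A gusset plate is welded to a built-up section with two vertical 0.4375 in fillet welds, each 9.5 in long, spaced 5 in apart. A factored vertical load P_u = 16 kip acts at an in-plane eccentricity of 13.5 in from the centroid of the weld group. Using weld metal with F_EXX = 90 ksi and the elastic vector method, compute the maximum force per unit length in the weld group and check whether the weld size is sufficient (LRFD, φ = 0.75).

f_max ≈ 4.88 kip/in; adequate

Total weld length L_w = 19 in. Treat welds as unit-width lines.
Polar moment about centroid: J = 2[d³/12 + d(b/2)²] = 2[9.5³/12 + 9.5×2.5²] = 261.6 in³.
Direct shear f_v = P/L_w = 16 / 19 = 0.8421 kip/in (vertical).
Torsion M = P·e = 16 × 13.5 = 216 kip·in.
Critical point at (x, y) = (2.5, 4.75) from centroid. f_tx = M·y/J = 3.921 kip/in; f_ty = M·x/J = 2.064 kip/in.
Resultant f_max = √[f_tx² + (f_v + f_ty)²] = √[3.921² + (0.8421 + 2.064)²] = 4.881 kip/in.
Capacity per unit length: φr_n = 0.75 × 0.6 × 90 × (0.707 × 0.4375) = 12.53 kip/in.
4.881 ≤ 12.53 → adequate.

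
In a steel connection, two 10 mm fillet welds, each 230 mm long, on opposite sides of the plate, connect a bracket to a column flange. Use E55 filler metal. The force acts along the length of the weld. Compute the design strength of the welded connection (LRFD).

φR_n ≈ 805 kN

E55XX → F_EXX = 550 MPa.
Effective throat t_e = 0.707 × 10 = 7.07 mm.
Total length L = 460 mm; A_we = 7.07 × 460 = 3252 mm².
F_nw = 0.6 F_EXX = 0.6 × 550 = 330 MPa.
φR_n = 0.75 × 330 × 3252 × 10⁻³ = 804.9 kN.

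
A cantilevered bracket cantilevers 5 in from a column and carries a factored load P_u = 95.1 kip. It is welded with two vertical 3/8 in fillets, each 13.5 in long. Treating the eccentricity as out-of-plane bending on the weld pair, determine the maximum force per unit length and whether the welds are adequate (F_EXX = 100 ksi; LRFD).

f_max ≈ 8.58 kip/in; adequate

L_w = 2 × 13.5 = 27 in; section modulus (unit throat) S = 2 × L²/6 = 60.75 in².
Direct shear f_v = P/L_w = 95.1/27 = 3.522 kip/in.
Moment M = P × e = 95.1 × 5 = 475.5 kip·in; bending f_b = M/S = 7.827 kip/in.
f_max = √(f_v² + f_b²) = √(3.522² + 7.827²) = 8.583 kip/in.
φr_n = 0.75 × 0.6 × 100 × (0.707 × 0.375) = 11.93 kip/in → adequate.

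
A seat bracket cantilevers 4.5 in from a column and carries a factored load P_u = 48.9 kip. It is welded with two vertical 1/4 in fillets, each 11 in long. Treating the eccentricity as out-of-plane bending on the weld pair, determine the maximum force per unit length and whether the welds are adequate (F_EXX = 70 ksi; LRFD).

L_w = 2 × 11 = 22 in; section modulus (unit throat) S = 2 × L²/6 = 40.33 in².
Direct shear f_v = P/L_w = 48.9/22 = 2.223 kip/in.
Moment M = P × e = 48.9 × 4.5 = 220.05 kip·in; bending f_b = M/S = 5.456 kip/in.
f_max = √(f_v² + f_b²) = √(2.223² + 5.456²) = 5.891 kip/in.
φr_n = 0.75 × 0.6 × 70 × (0.707 × 0.25) = 5.568 kip/in → NOT adequate.

f_max ≈ 5.89 kip/in; NOT adequate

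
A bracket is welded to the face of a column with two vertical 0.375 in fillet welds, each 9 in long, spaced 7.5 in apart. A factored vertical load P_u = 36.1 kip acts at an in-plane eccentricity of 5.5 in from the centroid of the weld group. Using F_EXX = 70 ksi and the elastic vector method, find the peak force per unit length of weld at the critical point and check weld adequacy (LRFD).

Total weld length L_w = 18 in. Treat welds as unit-width lines.
Polar moment about centroid: J = 2[d³/12 + d(b/2)²] = 2[9³/12 + 9×3.75²] = 374.6 in³.
Direct shear f_v = P/L_w = 36.1 / 18 = 2.006 kip/in (vertical).
Torsion M = P·e = 36.1 × 5.5 = 198.55 kip·in.
Critical point at (x, y) = (3.75, 4.5) from centroid. f_tx = M·y/J = 2.385 kip/in; f_ty = M·x/J = 1.987 kip/in.
Resultant f_max = √[f_tx² + (f_v + f_ty)²] = √[2.385² + (2.006 + 1.987)²] = 4.651 kip/in.
Capacity per unit length: φr_n = 0.75 × 0.6 × 70 × (0.707 × 0.375) = 8.351 kip/in.
4.651 ≤ 8.351 → adequate.

f_max ≈ 4.65 kip/in; adequate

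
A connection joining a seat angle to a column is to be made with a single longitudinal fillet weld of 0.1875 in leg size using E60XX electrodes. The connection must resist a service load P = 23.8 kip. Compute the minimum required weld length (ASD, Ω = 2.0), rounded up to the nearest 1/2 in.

L = 10 in

E60XX → F_EXX = 60 ksi.
Throat t_e = 0.707 × 0.1875 = 0.1326 in.
r_n/Ω = (0.6 × 60 × 0.1326) / 2.0 = 2.386 kip/in.
L_req = P / (r_n/Ω) = 23.8 / 2.386 = 9.974 in total.
Round up → use L = 10 in.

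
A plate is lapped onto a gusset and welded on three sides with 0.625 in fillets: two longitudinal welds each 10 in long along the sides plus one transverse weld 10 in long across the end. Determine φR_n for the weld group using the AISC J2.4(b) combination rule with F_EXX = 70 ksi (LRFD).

t_e = 0.707 × 0.625 = 0.4419 in.
R_nwl = 0.6 × 70 × 0.4419 × 20 = 371.2 kip (longitudinal, 2 welds).
R_nwt = 0.6 × 70 × 0.4419 × 10 = 185.6 kip (transverse, base value).
(i) R_nwl + R_nwt = 556.8 kip; (ii) 0.85 R_nwl + 1.5 R_nwt = 593.9 kip.
R_n = max = 593.9 kip [governs: (ii)]; φR_n = 445.4 kip.

φR_n ≈ 445 kip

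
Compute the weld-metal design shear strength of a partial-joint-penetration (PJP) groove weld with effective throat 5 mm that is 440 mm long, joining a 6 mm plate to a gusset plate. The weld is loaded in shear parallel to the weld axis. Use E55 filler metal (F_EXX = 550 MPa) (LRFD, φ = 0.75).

φR_n ≈ 544 kN

Effective throat (given) t_e = 5 mm.
A_we = 5 × 440 = 2200 mm².
F_nw = 0.6 F_EXX = 330 MPa.
φR_n = 0.75 × 330 × 2200 × 10⁻³ = 544.5 kN.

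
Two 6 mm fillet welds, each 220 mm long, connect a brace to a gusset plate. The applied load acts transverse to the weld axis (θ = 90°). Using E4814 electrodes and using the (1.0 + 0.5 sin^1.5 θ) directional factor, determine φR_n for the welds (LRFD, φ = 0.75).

φR_n ≈ 605 kN

E48XX → F_EXX = 480 MPa.
t_e = 0.707 × 6 = 4.242 mm; A_we = 4.242 × 440 = 1866 mm².
Directional factor: 1.0 + 0.5 sin^1.5(90°) = 1.5.
F_nw = 0.6 × 480 × 1.5 = 432 MPa.
φR_n = 0.75 × 432 × 1866 × 10⁻³ = 604.7 kN.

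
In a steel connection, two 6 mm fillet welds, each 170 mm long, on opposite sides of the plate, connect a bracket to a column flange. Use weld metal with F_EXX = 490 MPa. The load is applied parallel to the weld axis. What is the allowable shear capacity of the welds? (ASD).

Effective throat t_e = 0.707 × 6 = 4.242 mm.
Total length L = 340 mm; A_we = 4.242 × 340 = 1442 mm².
F_nw = 0.6 F_EXX = 0.6 × 490 = 294 MPa.
R_n = 294 × 1442 × 10⁻³ = 424 kN; R_n/Ω = 424/2.0 = 212 kN.

R_n/Ω ≈ 212 kN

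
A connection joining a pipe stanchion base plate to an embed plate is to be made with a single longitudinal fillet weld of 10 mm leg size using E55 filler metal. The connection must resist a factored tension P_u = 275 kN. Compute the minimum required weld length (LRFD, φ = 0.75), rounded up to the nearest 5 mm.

E55XX → F_EXX = 550 MPa.
Throat t_e = 0.707 × 10 = 7.07 mm.
φr_n = 0.75 × 0.6 × 550 × 7.07 × 10⁻³ = 1.75 kN/mm.
L_req = P_u / φr_n = 275 / 1.75 = 157.2 mm total.
Round up → use L = 160 mm.

L = 160 mm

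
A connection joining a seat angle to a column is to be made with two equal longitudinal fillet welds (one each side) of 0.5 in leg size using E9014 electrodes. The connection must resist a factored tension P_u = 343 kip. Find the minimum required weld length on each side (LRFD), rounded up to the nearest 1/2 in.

L = 12 in on each side

E90XX → F_EXX = 90 ksi.
Throat t_e = 0.707 × 0.5 = 0.3535 in.
φr_n = 0.75 × 0.6 × 90 × 0.3535 = 14.32 kip/in.
L_req = P_u / φr_n = 343 / 14.32 = 23.96 in total.
Per side: 23.96 / 2 = 11.98 in.
Round up → use L = 12 in on each side.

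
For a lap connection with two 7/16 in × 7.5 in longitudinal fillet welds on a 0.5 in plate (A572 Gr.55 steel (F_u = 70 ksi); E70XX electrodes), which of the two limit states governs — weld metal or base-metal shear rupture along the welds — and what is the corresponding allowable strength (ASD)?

R_n/Ω ≈ 97.4 kips (weld metal governs)

E70XX → F_EXX = 70 ksi.
t_e = 0.707 × 0.4375 = 0.3093 in; L = 15 in.
Weld metal: R_n/Ω = (1/2.0) × 0.6 × 70 × 0.3093 × 15 = 97.43 kips.
Base metal (shear rupture): R_n/Ω = (1/2.0) × 0.6 × 70 × 0.5 × 15 = 157.5 kips.
Governing: weld metal.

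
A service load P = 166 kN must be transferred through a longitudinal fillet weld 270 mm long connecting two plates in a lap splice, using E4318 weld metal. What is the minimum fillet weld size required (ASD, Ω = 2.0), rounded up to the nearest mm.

E43XX → F_EXX = 430 MPa.
Total weld length L = 270 mm.
Required throat t_e = P × Ω / (0.6 F_EXX × L) = 166 × 2.0 / (0.6 × 430 × 270 × 10⁻³) = 4.766 mm.
Required leg w = t_e / 0.707 = 6.741 mm → use 7 mm.

w = 7 mm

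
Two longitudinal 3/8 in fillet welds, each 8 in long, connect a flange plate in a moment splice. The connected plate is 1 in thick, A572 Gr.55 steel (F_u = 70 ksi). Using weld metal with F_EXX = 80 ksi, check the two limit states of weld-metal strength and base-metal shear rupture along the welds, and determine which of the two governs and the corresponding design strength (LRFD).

t_e = 0.707 × 0.375 = 0.2651 in; L = 16 in.
Weld metal: φR_n = 0.75 × 0.6 × 80 × 0.2651 × 16 = 152.7 kip.
Base metal (shear rupture): φR_n = 0.75 × 0.6 × 70 × 1 × 16 = 504 kip.
Governing: weld metal.

φR_n ≈ 153 kip (weld metal governs)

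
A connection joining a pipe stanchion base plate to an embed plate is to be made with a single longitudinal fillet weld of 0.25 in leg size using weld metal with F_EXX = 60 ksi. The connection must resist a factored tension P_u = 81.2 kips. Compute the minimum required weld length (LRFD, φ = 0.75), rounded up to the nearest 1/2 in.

Throat t_e = 0.707 × 0.25 = 0.1767 in.
φr_n = 0.75 × 0.6 × 60 × 0.1767 = 4.772 kips/in.
L_req = P_u / φr_n = 81.2 / 4.772 = 17.02 in total.
Round up → use L = 17.5 in.

L = 17.5 in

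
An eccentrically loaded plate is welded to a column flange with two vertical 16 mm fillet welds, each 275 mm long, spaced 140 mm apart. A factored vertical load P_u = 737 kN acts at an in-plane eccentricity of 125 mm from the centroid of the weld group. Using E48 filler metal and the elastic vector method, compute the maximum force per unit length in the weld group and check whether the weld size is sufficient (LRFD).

f_max ≈ 3150 N/mm; NOT adequate

E48XX → F_EXX = 480 MPa.
Total weld length L_w = 550 mm. Treat welds as unit-width lines.
Polar moment about centroid: J = 2[d³/12 + d(b/2)²] = 2[275³/12 + 275×70²] = 6161000 mm³.
Direct shear f_v = P/L_w = 737×10³ / 550 = 1340 N/mm (vertical).
Torsion M = P·e = 737×10³ × 125 = 92125000 N·mm.
Critical point at (x, y) = (70, 137.5) from centroid. f_tx = M·y/J = 2056 N/mm; f_ty = M·x/J = 1047 N/mm.
Resultant f_max = √[f_tx² + (f_v + f_ty)²] = √[2056² + (1340 + 1047)²] = 3150 N/mm.
Capacity per unit length: φr_n = 0.75 × 0.6 × 480 × (0.707 × 16) = 2443 N/mm.
3150 > 2443 → NOT adequate.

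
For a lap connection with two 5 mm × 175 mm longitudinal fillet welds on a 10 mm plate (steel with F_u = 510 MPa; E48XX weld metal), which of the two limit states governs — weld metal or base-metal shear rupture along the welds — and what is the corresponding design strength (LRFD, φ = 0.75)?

E48XX → F_EXX = 480 MPa.
t_e = 0.707 × 5 = 3.535 mm; L = 350 mm.
Weld metal: φR_n = 0.75 × 0.6 × 480 × 3.535 × 350 × 10⁻³ = 267.2 kN.
Base metal (shear rupture): φR_n = 0.75 × 0.6 × 510 × 10 × 350 × 10⁻³ = 803.2 kN.
Governing: weld metal.

φR_n ≈ 267 kN (weld metal governs)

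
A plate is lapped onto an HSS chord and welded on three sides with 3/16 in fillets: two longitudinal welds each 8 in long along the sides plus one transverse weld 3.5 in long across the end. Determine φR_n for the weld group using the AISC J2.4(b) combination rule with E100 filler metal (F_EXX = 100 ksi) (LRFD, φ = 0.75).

φR_n ≈ 116 kip

t_e = 0.707 × 0.1875 = 0.1326 in.
R_nwl = 0.6 × 100 × 0.1326 × 16 = 127.3 kip (longitudinal, 2 welds).
R_nwt = 0.6 × 100 × 0.1326 × 3.5 = 27.84 kip (transverse, base value).
(i) R_nwl + R_nwt = 155.1 kip; (ii) 0.85 R_nwl + 1.5 R_nwt = 149.9 kip.
R_n = max = 155.1 kip [governs: (i)]; φR_n = 116.3 kip.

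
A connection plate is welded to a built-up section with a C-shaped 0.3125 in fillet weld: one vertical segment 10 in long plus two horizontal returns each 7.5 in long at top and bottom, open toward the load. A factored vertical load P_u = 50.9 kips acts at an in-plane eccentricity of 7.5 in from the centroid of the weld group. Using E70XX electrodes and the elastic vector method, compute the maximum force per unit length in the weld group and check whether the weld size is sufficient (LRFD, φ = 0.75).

E70XX → F_EXX = 70 ksi.
Total weld length L_w = 25 in. Treat welds as unit-width lines.
Centroid: x̄ = 2×7.5×3.75 / 25 = 2.25 in from the vertical weld.
Polar moment about centroid: J = I_x + I_y = [10³/12 + 2×7.5×5²] + [10×2.25² + 2(7.5³/12 + 7.5×1.5²)] = 613 in³.
Direct shear f_v = P/L_w = 50.9 / 25 = 2.036 kip/in (vertical).
Torsion M = P·e = 50.9 × 7.5 = 381.75 kip·in.
Critical point at (x, y) = (5.25, 5) from centroid. f_tx = M·y/J = 3.114 kip/in; f_ty = M·x/J = 3.269 kip/in.
Resultant f_max = √[f_tx² + (f_v + f_ty)²] = √[3.114² + (2.036 + 3.269)²] = 6.152 kip/in.
Capacity per unit length: φr_n = 0.75 × 0.6 × 70 × (0.707 × 0.3125) = 6.96 kip/in.
6.152 ≤ 6.96 → adequate.

f_max ≈ 6.15 kip/in; adequate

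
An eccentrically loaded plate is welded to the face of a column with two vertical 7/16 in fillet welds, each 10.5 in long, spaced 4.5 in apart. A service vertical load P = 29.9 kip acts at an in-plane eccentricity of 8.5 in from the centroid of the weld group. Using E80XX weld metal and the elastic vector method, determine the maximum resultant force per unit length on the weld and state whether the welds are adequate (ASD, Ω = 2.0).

E80XX → F_EXX = 80 ksi.
Total weld length L_w = 21 in. Treat welds as unit-width lines.
Polar moment about centroid: J = 2[d³/12 + d(b/2)²] = 2[10.5³/12 + 10.5×2.25²] = 299.2 in³.
Direct shear f_v = P/L_w = 29.9 / 21 = 1.424 kip/in (vertical).
Torsion M = P·e = 29.9 × 8.5 = 254.15 kip·in.
Critical point at (x, y) = (2.25, 5.25) from centroid. f_tx = M·y/J = 4.459 kip/in; f_ty = M·x/J = 1.911 kip/in.
Resultant f_max = √[f_tx² + (f_v + f_ty)²] = √[4.459² + (1.424 + 1.911)²] = 5.568 kip/in.
Capacity per unit length: r_n/Ω = (1/2.0) × 0.6 × 80 × (0.707 × 0.4375) = 7.423 kip/in.
5.568 ≤ 7.423 → adequate.

f_max ≈ 5.57 kip/in; adequate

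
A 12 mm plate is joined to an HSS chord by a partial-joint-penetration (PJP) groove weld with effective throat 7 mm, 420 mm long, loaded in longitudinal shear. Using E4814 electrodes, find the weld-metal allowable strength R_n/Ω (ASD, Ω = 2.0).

E48XX → F_EXX = 480 MPa.
Effective throat (given) t_e = 7 mm.
A_we = 7 × 420 = 2940 mm².
F_nw = 0.6 F_EXX = 288 MPa.
R_n/Ω = (288 × 2940) / 2.0 × 10⁻³ = 423.4 kN.

R_n/Ω ≈ 423 kN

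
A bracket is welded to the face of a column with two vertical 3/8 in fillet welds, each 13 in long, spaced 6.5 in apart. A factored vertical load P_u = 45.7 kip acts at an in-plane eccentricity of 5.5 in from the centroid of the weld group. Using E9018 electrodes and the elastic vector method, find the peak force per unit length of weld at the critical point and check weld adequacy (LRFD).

f_max ≈ 3.96 kip/in; adequate

E90XX → F_EXX = 90 ksi.
Total weld length L_w = 26 in. Treat welds as unit-width lines.
Polar moment about centroid: J = 2[d³/12 + d(b/2)²] = 2[13³/12 + 13×3.25²] = 640.8 in³.
Direct shear f_v = P/L_w = 45.7 / 26 = 1.758 kip/in (vertical).
Torsion M = P·e = 45.7 × 5.5 = 251.35 kip·in.
Critical point at (x, y) = (3.25, 6.5) from centroid. f_tx = M·y/J = 2.55 kip/in; f_ty = M·x/J = 1.275 kip/in.
Resultant f_max = √[f_tx² + (f_v + f_ty)²] = √[2.55² + (1.758 + 1.275)²] = 3.962 kip/in.
Capacity per unit length: φr_n = 0.75 × 0.6 × 90 × (0.707 × 0.375) = 10.74 kip/in.
3.962 ≤ 10.74 → adequate.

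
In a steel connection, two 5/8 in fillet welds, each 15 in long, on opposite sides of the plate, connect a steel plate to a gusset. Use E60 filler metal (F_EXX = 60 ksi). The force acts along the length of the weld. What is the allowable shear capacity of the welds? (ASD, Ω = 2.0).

Effective throat t_e = 0.707 × 0.625 = 0.4419 in.
Total length L = 30 in; A_we = 0.4419 × 30 = 13.26 in².
F_nw = 0.6 F_EXX = 0.6 × 60 = 36 ksi.
R_n = 36 × 13.26 = 477.2 kips; R_n/Ω = 477.2/2.0 = 238.6 kips.

R_n/Ω ≈ 239 kips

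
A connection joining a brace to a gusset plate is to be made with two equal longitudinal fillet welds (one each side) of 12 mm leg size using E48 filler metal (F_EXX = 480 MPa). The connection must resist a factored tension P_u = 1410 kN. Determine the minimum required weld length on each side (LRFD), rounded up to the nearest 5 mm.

L = 385 mm on each side

Throat t_e = 0.707 × 12 = 8.484 mm.
φr_n = 0.75 × 0.6 × 480 × 8.484 × 10⁻³ = 1.833 kN/mm.
L_req = P_u / φr_n = 1410 / 1.833 = 769.4 mm total.
Per side: 769.4 / 2 = 384.7 mm.
Round up → use L = 385 mm on each side.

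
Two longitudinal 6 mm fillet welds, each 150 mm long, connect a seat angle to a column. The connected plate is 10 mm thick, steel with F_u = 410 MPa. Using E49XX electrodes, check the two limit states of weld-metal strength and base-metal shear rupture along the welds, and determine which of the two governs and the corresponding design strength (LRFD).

E49XX → F_EXX = 490 MPa.
t_e = 0.707 × 6 = 4.242 mm; L = 300 mm.
Weld metal: φR_n = 0.75 × 0.6 × 490 × 4.242 × 300 × 10⁻³ = 280.6 kN.
Base metal (shear rupture): φR_n = 0.75 × 0.6 × 410 × 10 × 300 × 10⁻³ = 553.5 kN.
Governing: weld metal.

φR_n ≈ 281 kN (weld metal governs)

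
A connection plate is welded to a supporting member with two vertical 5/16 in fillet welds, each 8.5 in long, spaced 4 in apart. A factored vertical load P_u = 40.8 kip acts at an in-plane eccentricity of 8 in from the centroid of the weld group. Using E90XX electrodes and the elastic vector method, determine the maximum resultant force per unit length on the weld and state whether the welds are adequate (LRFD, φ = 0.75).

E90XX → F_EXX = 90 ksi.
Total weld length L_w = 17 in. Treat welds as unit-width lines.
Polar moment about centroid: J = 2[d³/12 + d(b/2)²] = 2[8.5³/12 + 8.5×2²] = 170.4 in³.
Direct shear f_v = P/L_w = 40.8 / 17 = 2.4 kip/in (vertical).
Torsion M = P·e = 40.8 × 8 = 326.4 kip·in.
Critical point at (x, y) = (2, 4.25) from centroid. f_tx = M·y/J = 8.143 kip/in; f_ty = M·x/J = 3.832 kip/in.
Resultant f_max = √[f_tx² + (f_v + f_ty)²] = √[8.143² + (2.4 + 3.832)²] = 10.25 kip/in.
Capacity per unit length: φr_n = 0.75 × 0.6 × 90 × (0.707 × 0.3125) = 8.948 kip/in.
10.25 > 8.948 → NOT adequate.

f_max ≈ 10.3 kip/in; NOT adequate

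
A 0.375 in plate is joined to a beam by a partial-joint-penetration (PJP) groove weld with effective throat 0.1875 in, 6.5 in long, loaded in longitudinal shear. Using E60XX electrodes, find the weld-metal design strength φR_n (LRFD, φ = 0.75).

E60XX → F_EXX = 60 ksi.
Effective throat (given) t_e = 0.1875 in.
A_we = 0.1875 × 6.5 = 1.219 in².
F_nw = 0.6 F_EXX = 36 ksi.
φR_n = 0.75 × 36 × 1.219 = 32.91 kip.

φR_n ≈ 32.9 kip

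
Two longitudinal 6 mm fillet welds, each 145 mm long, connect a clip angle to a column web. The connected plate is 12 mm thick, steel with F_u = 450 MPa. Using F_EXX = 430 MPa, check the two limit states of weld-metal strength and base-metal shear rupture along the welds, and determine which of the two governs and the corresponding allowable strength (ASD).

R_n/Ω ≈ 159 kN (weld metal governs)

t_e = 0.707 × 6 = 4.242 mm; L = 290 mm.
Weld metal: R_n/Ω = (1/2.0) × 0.6 × 430 × 4.242 × 290 × 10⁻³ = 158.7 kN.
Base metal (shear rupture): R_n/Ω = (1/2.0) × 0.6 × 450 × 12 × 290 × 10⁻³ = 469.8 kN.
Governing: weld metal.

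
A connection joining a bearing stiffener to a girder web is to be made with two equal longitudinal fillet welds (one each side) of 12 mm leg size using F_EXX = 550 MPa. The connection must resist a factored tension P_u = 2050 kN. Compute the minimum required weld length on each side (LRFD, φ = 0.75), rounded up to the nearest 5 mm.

L = 490 mm on each side

Throat t_e = 0.707 × 12 = 8.484 mm.
φr_n = 0.75 × 0.6 × 550 × 8.484 × 10⁻³ = 2.1 kN/mm.
L_req = P_u / φr_n = 2050 / 2.1 = 976.3 mm total.
Per side: 976.3 / 2 = 488.1 mm.
Round up → use L = 490 mm on each side.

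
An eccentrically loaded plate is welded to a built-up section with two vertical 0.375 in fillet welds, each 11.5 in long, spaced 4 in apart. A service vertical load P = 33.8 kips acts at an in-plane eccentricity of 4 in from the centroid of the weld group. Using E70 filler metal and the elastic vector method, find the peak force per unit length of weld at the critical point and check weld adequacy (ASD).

f_max ≈ 3.18 kip/in; adequate

E70XX → F_EXX = 70 ksi.
Total weld length L_w = 23 in. Treat welds as unit-width lines.
Polar moment about centroid: J = 2[d³/12 + d(b/2)²] = 2[11.5³/12 + 11.5×2²] = 345.5 in³.
Direct shear f_v = P/L_w = 33.8 / 23 = 1.47 kip/in (vertical).
Torsion M = P·e = 33.8 × 4 = 135.2 kip·in.
Critical point at (x, y) = (2, 5.75) from centroid. f_tx = M·y/J = 2.25 kip/in; f_ty = M·x/J = 0.7827 kip/in.
Resultant f_max = √[f_tx² + (f_v + f_ty)²] = √[2.25² + (1.47 + 0.7827)²] = 3.184 kip/in.
Capacity per unit length: r_n/Ω = (1/2.0) × 0.6 × 70 × (0.707 × 0.375) = 5.568 kip/in.
3.184 ≤ 5.568 → adequate.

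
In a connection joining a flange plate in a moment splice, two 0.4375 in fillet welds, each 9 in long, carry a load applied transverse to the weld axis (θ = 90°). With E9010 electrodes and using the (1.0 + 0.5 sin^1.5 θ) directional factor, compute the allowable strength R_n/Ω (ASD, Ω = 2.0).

E90XX → F_EXX = 90 ksi.
t_e = 0.707 × 0.4375 = 0.3093 in; A_we = 0.3093 × 18 = 5.568 in².
Directional factor: 1.0 + 0.5 sin^1.5(90°) = 1.5.
F_nw = 0.6 × 90 × 1.5 = 81 ksi.
R_n/Ω = (81 × 5.568) / 2.0 = 225.5 kips.

R_n/Ω ≈ 225 kips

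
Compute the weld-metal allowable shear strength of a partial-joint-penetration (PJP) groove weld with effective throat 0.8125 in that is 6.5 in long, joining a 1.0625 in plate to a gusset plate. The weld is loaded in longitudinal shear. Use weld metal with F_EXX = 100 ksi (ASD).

Effective throat (given) t_e = 0.8125 in.
A_we = 0.8125 × 6.5 = 5.281 in².
F_nw = 0.6 F_EXX = 60 ksi.
R_n/Ω = (60 × 5.281) / 2.0 = 158.4 kip.

R_n/Ω ≈ 158 kip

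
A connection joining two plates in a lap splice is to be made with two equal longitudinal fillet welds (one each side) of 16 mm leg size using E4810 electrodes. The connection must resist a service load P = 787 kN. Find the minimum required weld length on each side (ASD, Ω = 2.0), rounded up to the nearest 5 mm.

E48XX → F_EXX = 480 MPa.
Throat t_e = 0.707 × 16 = 11.31 mm.
r_n/Ω = (0.6 × 480 × 11.31) / 2.0 = 1629 N/mm = 1.629 kN/mm.
L_req = P / (r_n/Ω) = 787 / 1.629 = 483.1 mm total.
Per side: 483.1 / 2 = 241.6 mm.
Round up → use L = 245 mm on each side.

L = 245 mm on each side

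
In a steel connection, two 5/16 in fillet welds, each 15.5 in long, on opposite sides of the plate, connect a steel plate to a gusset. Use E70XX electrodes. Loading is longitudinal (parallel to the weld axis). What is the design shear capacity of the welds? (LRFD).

E70XX → F_EXX = 70 ksi.
Effective throat t_e = 0.707 × 0.3125 = 0.2209 in.
Total length L = 31 in; A_we = 0.2209 × 31 = 6.849 in².
F_nw = 0.6 F_EXX = 0.6 × 70 = 42 ksi.
φR_n = 0.75 × 42 × 6.849 = 215.7 kips.

φR_n ≈ 216 kips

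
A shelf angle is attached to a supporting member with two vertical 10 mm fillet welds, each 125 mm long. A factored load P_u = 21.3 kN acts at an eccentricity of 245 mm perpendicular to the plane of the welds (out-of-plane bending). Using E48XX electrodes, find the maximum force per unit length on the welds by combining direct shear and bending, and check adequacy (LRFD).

f_max ≈ 1010 N/mm; adequate

E48XX → F_EXX = 480 MPa.
L_w = 2 × 125 = 250 mm; section modulus (unit throat) S = 2 × L²/6 = 5208 mm².
Direct shear f_v = P/L_w = 21.3×10³/250 = 85.2 N/mm.
Moment M = P × e = 21.3×10³ × 245 = 5218500 N·mm; bending f_b = M/S = 1002 N/mm.
f_max = √(f_v² + f_b²) = √(85.2² + 1002²) = 1006 N/mm.
φr_n = 0.75 × 0.6 × 480 × (0.707 × 10) = 1527 N/mm → adequate.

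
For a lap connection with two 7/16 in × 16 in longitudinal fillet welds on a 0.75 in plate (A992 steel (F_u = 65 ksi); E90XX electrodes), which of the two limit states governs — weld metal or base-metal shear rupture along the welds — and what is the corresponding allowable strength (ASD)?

E90XX → F_EXX = 90 ksi.
t_e = 0.707 × 0.4375 = 0.3093 in; L = 32 in.
Weld metal: R_n/Ω = (1/2.0) × 0.6 × 90 × 0.3093 × 32 = 267.2 kips.
Base metal (shear rupture): R_n/Ω = (1/2.0) × 0.6 × 65 × 0.75 × 32 = 468 kips.
Governing: weld metal.

R_n/Ω ≈ 267 kips (weld metal governs)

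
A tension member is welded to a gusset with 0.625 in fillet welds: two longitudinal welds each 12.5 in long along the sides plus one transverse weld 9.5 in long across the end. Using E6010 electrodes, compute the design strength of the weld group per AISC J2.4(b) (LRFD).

φR_n ≈ 424 kip

E60XX → F_EXX = 60 ksi.
t_e = 0.707 × 0.625 = 0.4419 in.
R_nwl = 0.6 × 60 × 0.4419 × 25 = 397.7 kip (longitudinal, 2 welds).
R_nwt = 0.6 × 60 × 0.4419 × 9.5 = 151.1 kip (transverse, base value).
(i) R_nwl + R_nwt = 548.8 kip; (ii) 0.85 R_nwl + 1.5 R_nwt = 564.7 kip.
R_n = max = 564.7 kip [governs: (ii)]; φR_n = 423.5 kip.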